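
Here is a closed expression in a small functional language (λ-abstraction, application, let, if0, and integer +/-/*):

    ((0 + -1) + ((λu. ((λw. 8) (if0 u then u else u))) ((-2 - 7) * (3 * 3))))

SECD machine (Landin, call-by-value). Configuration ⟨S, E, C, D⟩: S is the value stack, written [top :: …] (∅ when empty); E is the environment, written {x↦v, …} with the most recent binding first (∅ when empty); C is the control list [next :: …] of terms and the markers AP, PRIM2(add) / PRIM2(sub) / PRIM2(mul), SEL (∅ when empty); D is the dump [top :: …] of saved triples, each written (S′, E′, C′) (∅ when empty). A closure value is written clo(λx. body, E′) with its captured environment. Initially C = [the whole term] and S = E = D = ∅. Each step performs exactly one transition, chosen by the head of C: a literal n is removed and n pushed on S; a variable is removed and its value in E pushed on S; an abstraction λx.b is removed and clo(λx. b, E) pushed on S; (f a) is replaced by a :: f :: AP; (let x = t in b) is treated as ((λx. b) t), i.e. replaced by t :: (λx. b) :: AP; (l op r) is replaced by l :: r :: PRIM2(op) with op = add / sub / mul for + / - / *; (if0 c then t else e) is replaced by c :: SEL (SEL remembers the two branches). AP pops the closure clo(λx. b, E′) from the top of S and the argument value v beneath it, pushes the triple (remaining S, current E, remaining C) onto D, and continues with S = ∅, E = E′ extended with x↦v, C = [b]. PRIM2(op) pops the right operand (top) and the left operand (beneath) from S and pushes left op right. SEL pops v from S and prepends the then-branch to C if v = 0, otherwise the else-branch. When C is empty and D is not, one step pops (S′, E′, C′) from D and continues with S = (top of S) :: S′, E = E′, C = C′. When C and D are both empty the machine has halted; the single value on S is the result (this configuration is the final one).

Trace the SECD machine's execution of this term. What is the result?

step 0: [S=∅ | E=∅ | C=[((0 + -1) + ((λu. ((λw. 8) (if0 u then u else u))) ((-2 - 7) * (3 * 3))))] | D=∅]
step 1: [S=∅ | E=∅ | C=[(0 + -1) :: ((λu. ((λw. 8) (if0 u then u else u))) ((-2 - 7) * (3 * 3))) :: PRIM2(add)] | D=∅]
step 2: [S=∅ | E=∅ | C=[0 :: -1 :: PRIM2(add) :: ((λu. ((λw. 8) (if0 u then u else u))) ((-2 - 7) * (3 * 3))) :: PRIM2(add)] | D=∅]
step 3: [S=[0] | E=∅ | C=[-1 :: PRIM2(add) :: ((λu. ((λw. 8) (if0 u then u else u))) ((-2 - 7) * (3 * 3))) :: PRIM2(add)] | D=∅]
step 4: [S=[-1 :: 0] | E=∅ | C=[PRIM2(add) :: ((λu. ((λw. 8) (if0 u then u else u))) ((-2 - 7) * (3 * 3))) :: PRIM2(add)] | D=∅]
step 5: [S=[-1] | E=∅ | C=[((λu. ((λw. 8) (if0 u then u else u))) ((-2 - 7) * (3 * 3))) :: PRIM2(add)] | D=∅]
step 6: [S=[-1] | E=∅ | C=[((-2 - 7) * (3 * 3)) :: (λu. ((λw. 8) (if0 u then u else u))) :: AP :: PRIM2(add)] | D=∅]
step 7: [S=[-1] | E=∅ | C=[(-2 - 7) :: (3 * 3) :: PRIM2(mul) :: (λu. ((λw. 8) (if0 u then u else u))) :: AP :: PRIM2(add)] | D=∅]
step 8: [S=[-1] | E=∅ | C=[-2 :: 7 :: PRIM2(sub) :: (3 * 3) :: PRIM2(mul) :: (λu. ((λw. 8) (if0 u then u else u))) :: AP :: PRIM2(add)] | D=∅]
step 9: [S=[-2 :: -1] | E=∅ | C=[7 :: PRIM2(sub) :: (3 * 3) :: PRIM2(mul) :: (λu. ((λw. 8) (if0 u then u else u))) :: AP :: PRIM2(add)] | D=∅]
step 10: [S=[7 :: -2 :: -1] | E=∅ | C=[PRIM2(sub) :: (3 * 3) :: PRIM2(mul) :: (λu. ((λw. 8) (if0 u then u else u))) :: AP :: PRIM2(add)] | D=∅]
step 11: [S=[-9 :: -1] | E=∅ | C=[(3 * 3) :: PRIM2(mul) :: (λu. ((λw. 8) (if0 u then u else u))) :: AP :: PRIM2(add)] | D=∅]
step 12: [S=[-9 :: -1] | E=∅ | C=[3 :: 3 :: PRIM2(mul) :: PRIM2(mul) :: (λu. ((λw. 8) (if0 u then u else u))) :: AP :: PRIM2(add)] | D=∅]
step 13: [S=[3 :: -9 :: -1] | E=∅ | C=[3 :: PRIM2(mul) :: PRIM2(mul) :: (λu. ((λw. 8) (if0 u then u else u))) :: AP :: PRIM2(add)] | D=∅]
step 14: [S=[3 :: 3 :: -9 :: -1] | E=∅ | C=[PRIM2(mul) :: PRIM2(mul) :: (λu. ((λw. 8) (if0 u then u else u))) :: AP :: PRIM2(add)] | D=∅]
step 15: [S=[9 :: -9 :: -1] | E=∅ | C=[PRIM2(mul) :: (λu. ((λw. 8) (if0 u then u else u))) :: AP :: PRIM2(add)] | D=∅]
step 16: [S=[-81 :: -1] | E=∅ | C=[(λu. ((λw. 8) (if0 u then u else u))) :: AP :: PRIM2(add)] | D=∅]
step 17: [S=[clo(λu. ((λw. 8) (if0 u then u else u)), ∅) :: -81 :: -1] | E=∅ | C=[AP :: PRIM2(add)] | D=∅]
step 18: [S=∅ | E={u↦-81} | C=[((λw. 8) (if0 u then u else u))] | D=[([-1], ∅, [PRIM2(add)])]]
step 19: [S=∅ | E={u↦-81} | C=[(if0 u then u else u) :: (λw. 8) :: AP] | D=[([-1], ∅, [PRIM2(add)])]]
step 20: [S=∅ | E={u↦-81} | C=[u :: SEL :: (λw. 8) :: AP] | D=[([-1], ∅, [PRIM2(add)])]]
step 21: [S=[-81] | E={u↦-81} | C=[SEL :: (λw. 8) :: AP] | D=[([-1], ∅, [PRIM2(add)])]]
step 22: [S=∅ | E={u↦-81} | C=[u :: (λw. 8) :: AP] | D=[([-1], ∅, [PRIM2(add)])]]
step 23: [S=[-81] | E={u↦-81} | C=[(λw. 8) :: AP] | D=[([-1], ∅, [PRIM2(add)])]]
step 24: [S=[clo(λw. 8, {u↦-81}) :: -81] | E={u↦-81} | C=[AP] | D=[([-1], ∅, [PRIM2(add)])]]
step 25: [S=∅ | E={w↦-81, u↦-81} | C=[8] | D=[(∅, {u↦-81}, ∅) :: ([-1], ∅, [PRIM2(add)])]]
step 26: [S=[8] | E={w↦-81, u↦-81} | C=∅ | D=[(∅, {u↦-81}, ∅) :: ([-1], ∅, [PRIM2(add)])]]
step 27: [S=[8] | E={u↦-81} | C=∅ | D=[([-1], ∅, [PRIM2(add)])]]
step 28: [S=[8 :: -1] | E=∅ | C=[PRIM2(add)] | D=∅]
step 29: [S=[7] | E=∅ | C=∅ | D=∅]
→ final value 7

Answer: 7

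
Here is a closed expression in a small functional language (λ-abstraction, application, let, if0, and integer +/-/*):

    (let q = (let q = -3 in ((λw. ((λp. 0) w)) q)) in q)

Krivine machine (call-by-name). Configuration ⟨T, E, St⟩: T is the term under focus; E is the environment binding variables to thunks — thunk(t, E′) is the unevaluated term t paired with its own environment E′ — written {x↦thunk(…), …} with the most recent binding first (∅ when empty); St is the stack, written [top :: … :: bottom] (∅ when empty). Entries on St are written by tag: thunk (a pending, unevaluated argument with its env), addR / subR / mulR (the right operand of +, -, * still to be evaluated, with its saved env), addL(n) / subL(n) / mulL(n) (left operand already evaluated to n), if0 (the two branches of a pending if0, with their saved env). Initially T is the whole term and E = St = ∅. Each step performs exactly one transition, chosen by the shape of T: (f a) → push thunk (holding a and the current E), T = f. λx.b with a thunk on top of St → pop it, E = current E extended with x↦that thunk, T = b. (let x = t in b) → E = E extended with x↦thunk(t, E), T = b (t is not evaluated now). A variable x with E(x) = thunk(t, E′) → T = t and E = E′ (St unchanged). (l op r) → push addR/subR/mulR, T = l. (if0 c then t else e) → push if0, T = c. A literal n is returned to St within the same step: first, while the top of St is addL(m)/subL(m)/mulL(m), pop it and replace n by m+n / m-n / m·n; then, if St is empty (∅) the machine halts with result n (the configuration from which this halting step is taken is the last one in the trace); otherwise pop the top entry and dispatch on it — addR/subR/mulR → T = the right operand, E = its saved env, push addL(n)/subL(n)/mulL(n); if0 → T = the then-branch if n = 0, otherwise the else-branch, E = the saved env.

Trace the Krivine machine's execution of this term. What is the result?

t=0: <T=(let q = (let q = -3 in ((λw. ((λp. 0) w)) q)) in q), E=∅, St=∅>
t=1: <T=q, E={q↦thunk((let q = -3 in ((λw. ((λp. 0) w)) q)), ∅)}, St=∅>
t=2: <T=(let q = -3 in ((λw. ((λp. 0) w)) q)), E=∅, St=∅>
t=3: <T=((λw. ((λp. 0) w)) q), E={q↦thunk(-3, ∅)}, St=∅>
t=4: <T=(λw. ((λp. 0) w)), E={q↦thunk(-3, ∅)}, St=[thunk]>
t=5: <T=((λp. 0) w), E={w↦thunk(q, {q↦thunk(-3, ∅)}), q↦thunk(-3, ∅)}, St=∅>
t=6: <T=(λp. 0), E={w↦thunk(q, {q↦thunk(-3, ∅)}), q↦thunk(-3, ∅)}, St=[thunk]>
t=7: <T=0, E={p↦thunk(w, {w↦thunk(q, {q↦thunk(-3, ∅)}), q↦thunk(-3, ∅)}), w↦thunk(q, {q↦thunk(-3, ∅)}), q↦thunk(-3, ∅)}, St=∅>
→ final value 0

Answer: 0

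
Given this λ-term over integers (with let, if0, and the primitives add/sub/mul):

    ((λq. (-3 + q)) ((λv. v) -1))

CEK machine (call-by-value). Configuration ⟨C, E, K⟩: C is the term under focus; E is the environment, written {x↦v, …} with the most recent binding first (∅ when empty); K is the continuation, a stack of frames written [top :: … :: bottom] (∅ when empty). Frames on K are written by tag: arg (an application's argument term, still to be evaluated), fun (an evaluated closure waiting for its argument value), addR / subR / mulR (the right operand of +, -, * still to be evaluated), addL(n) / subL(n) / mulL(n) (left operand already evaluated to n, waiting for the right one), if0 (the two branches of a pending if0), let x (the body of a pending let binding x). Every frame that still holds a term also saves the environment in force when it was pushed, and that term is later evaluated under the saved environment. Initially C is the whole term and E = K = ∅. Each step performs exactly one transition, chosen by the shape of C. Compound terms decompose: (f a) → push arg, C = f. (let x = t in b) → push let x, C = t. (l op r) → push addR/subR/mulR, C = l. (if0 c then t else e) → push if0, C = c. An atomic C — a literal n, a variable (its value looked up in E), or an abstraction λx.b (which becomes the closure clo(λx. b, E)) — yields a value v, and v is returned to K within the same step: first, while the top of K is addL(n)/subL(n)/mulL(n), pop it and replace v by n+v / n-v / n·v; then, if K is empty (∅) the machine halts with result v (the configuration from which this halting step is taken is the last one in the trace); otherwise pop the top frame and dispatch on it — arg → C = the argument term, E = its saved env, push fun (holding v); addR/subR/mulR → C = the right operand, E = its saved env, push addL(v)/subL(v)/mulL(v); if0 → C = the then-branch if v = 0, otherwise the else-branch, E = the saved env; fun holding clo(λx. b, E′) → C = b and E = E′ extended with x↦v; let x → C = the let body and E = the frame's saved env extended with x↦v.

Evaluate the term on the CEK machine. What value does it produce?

[0] ⟨C=((λq. (-3 + q)) ((λv. v) -1)); E=∅; K=∅⟩
[1] ⟨C=(λq. (-3 + q)); E=∅; K=[arg]⟩
[2] ⟨C=((λv. v) -1); E=∅; K=[fun]⟩
[3] ⟨C=(λv. v); E=∅; K=[arg :: fun]⟩
[4] ⟨C=-1; E=∅; K=[fun :: fun]⟩
[5] ⟨C=v; E={v↦-1}; K=[fun]⟩
[6] ⟨C=(-3 + q); E={q↦-1}; K=∅⟩
[7] ⟨C=-3; E={q↦-1}; K=[addR]⟩
[8] ⟨C=q; E={q↦-1}; K=[addL(-3)]⟩
→ final value -4

Answer: -4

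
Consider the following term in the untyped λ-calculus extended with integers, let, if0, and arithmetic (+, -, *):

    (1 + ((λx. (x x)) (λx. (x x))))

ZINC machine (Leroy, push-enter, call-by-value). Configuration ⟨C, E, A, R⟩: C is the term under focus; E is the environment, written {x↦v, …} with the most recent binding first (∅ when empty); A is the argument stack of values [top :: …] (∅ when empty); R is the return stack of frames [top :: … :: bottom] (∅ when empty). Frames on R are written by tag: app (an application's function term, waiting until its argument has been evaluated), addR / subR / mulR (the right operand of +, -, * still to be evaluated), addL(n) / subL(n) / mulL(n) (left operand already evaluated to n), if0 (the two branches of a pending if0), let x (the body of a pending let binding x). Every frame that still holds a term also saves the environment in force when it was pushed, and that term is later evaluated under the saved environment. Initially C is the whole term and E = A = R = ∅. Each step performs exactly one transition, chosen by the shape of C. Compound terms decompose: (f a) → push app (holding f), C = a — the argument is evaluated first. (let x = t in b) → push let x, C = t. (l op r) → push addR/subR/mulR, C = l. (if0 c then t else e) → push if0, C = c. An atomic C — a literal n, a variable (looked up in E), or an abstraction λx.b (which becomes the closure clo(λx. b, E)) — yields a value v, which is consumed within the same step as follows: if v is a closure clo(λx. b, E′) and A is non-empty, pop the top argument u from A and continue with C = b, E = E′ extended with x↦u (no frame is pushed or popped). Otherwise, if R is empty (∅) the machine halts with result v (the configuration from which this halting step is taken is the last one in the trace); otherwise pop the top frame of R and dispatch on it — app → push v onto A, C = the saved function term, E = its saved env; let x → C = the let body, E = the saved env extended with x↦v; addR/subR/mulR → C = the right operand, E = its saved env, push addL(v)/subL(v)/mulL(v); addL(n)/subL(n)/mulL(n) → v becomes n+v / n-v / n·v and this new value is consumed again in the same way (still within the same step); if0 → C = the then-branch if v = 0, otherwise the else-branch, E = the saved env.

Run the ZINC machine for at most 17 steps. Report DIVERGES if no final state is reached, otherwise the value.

Answer: DIVERGES (no final state within 17 steps)

Machine steps:
step 0: ⟨C=(1 + ((λx. (x x)) (λx. (x x)))); E=∅; A=∅; R=∅⟩
step 1: ⟨C=1; E=∅; A=∅; R=[addR]⟩
step 2: ⟨C=((λx. (x x)) (λx. (x x))); E=∅; A=∅; R=[addL(1)]⟩
step 3: ⟨C=(λx. (x x)); E=∅; A=∅; R=[app :: addL(1)]⟩
step 4: ⟨C=(λx. (x x)); E=∅; A=[clo(λx. (x x), ∅)]; R=[addL(1)]⟩
step 5: ⟨C=(x x); E={x↦clo(λx. (x x), ∅)}; A=∅; R=[addL(1)]⟩
step 6: ⟨C=x; E={x↦clo(λx. (x x), ∅)}; A=∅; R=[app :: addL(1)]⟩
step 7: ⟨C=x; E={x↦clo(λx. (x x), ∅)}; A=[clo(λx. (x x), ∅)]; R=[addL(1)]⟩
… configuration repeats with period 3 (steps 5–7 recur indefinitely) …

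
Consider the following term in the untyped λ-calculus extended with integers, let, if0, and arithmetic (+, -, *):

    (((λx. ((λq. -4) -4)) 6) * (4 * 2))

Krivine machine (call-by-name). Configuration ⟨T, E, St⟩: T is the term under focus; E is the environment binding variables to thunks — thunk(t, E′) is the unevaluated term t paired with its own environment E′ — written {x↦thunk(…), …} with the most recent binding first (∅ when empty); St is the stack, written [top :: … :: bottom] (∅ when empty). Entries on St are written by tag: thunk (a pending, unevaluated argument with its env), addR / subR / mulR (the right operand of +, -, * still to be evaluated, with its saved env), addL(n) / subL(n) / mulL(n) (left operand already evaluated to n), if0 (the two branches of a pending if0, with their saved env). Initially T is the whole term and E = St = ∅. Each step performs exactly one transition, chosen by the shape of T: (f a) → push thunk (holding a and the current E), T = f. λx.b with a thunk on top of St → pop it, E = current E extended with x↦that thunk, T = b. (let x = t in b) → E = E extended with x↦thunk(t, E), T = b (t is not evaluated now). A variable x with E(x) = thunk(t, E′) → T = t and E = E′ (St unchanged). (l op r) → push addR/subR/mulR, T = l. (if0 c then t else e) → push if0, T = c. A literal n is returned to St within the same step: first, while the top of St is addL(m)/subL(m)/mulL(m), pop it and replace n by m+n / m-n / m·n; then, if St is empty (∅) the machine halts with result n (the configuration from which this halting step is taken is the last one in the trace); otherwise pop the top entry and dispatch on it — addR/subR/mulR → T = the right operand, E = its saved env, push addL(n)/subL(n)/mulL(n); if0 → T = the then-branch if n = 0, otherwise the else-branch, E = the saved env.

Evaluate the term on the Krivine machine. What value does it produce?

Answer: -32

Derivation:
t=0: [T=(((λx. ((λq. -4) -4)) 6) * (4 * 2)) | E=∅ | St=∅]
t=1: [T=((λx. ((λq. -4) -4)) 6) | E=∅ | St=[mulR]]
t=2: [T=(λx. ((λq. -4) -4)) | E=∅ | St=[thunk :: mulR]]
t=3: [T=((λq. -4) -4) | E={x↦thunk(6, ∅)} | St=[mulR]]
t=4: [T=(λq. -4) | E={x↦thunk(6, ∅)} | St=[thunk :: mulR]]
t=5: [T=-4 | E={q↦thunk(-4, {x↦thunk(6, ∅)}), x↦thunk(6, ∅)} | St=[mulR]]
t=6: [T=(4 * 2) | E=∅ | St=[mulL(-4)]]
t=7: [T=4 | E=∅ | St=[mulR :: mulL(-4)]]
t=8: [T=2 | E=∅ | St=[mulL(4) :: mulL(-4)]]
→ final value -32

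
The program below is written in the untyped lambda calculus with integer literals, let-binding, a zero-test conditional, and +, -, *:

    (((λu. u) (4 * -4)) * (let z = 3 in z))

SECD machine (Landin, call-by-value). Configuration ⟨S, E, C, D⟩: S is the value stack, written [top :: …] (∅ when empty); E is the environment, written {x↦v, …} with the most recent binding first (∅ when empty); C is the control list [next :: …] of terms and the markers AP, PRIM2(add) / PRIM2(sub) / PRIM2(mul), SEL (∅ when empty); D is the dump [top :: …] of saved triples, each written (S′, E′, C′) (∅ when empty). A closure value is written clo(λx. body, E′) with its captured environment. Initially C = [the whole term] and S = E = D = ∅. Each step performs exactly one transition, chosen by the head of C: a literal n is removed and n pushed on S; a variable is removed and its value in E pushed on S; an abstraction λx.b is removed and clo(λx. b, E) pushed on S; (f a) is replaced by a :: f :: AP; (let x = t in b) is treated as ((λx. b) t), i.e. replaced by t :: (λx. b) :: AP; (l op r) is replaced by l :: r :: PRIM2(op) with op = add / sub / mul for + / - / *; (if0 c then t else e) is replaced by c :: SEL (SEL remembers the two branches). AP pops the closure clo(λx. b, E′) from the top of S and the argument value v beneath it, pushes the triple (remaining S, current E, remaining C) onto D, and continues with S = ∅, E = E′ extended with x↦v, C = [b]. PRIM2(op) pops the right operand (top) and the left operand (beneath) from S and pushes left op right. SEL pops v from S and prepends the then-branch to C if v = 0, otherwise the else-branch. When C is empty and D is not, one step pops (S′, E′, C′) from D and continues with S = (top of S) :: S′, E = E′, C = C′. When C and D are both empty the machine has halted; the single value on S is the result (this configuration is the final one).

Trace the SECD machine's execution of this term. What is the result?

step 0: [S=∅ | E=∅ | C=[(((λu. u) (4 * -4)) * (let z = 3 in z))] | D=∅]
step 1: [S=∅ | E=∅ | C=[((λu. u) (4 * -4)) :: (let z = 3 in z) :: PRIM2(mul)] | D=∅]
step 2: [S=∅ | E=∅ | C=[(4 * -4) :: (λu. u) :: AP :: (let z = 3 in z) :: PRIM2(mul)] | D=∅]
step 3: [S=∅ | E=∅ | C=[4 :: -4 :: PRIM2(mul) :: (λu. u) :: AP :: (let z = 3 in z) :: PRIM2(mul)] | D=∅]
step 4: [S=[4] | E=∅ | C=[-4 :: PRIM2(mul) :: (λu. u) :: AP :: (let z = 3 in z) :: PRIM2(mul)] | D=∅]
step 5: [S=[-4 :: 4] | E=∅ | C=[PRIM2(mul) :: (λu. u) :: AP :: (let z = 3 in z) :: PRIM2(mul)] | D=∅]
step 6: [S=[-16] | E=∅ | C=[(λu. u) :: AP :: (let z = 3 in z) :: PRIM2(mul)] | D=∅]
step 7: [S=[clo(λu. u, ∅) :: -16] | E=∅ | C=[AP :: (let z = 3 in z) :: PRIM2(mul)] | D=∅]
step 8: [S=∅ | E={u↦-16} | C=[u] | D=[(∅, ∅, [(let z = 3 in z) :: PRIM2(mul)])]]
step 9: [S=[-16] | E={u↦-16} | C=∅ | D=[(∅, ∅, [(let z = 3 in z) :: PRIM2(mul)])]]
step 10: [S=[-16] | E=∅ | C=[(let z = 3 in z) :: PRIM2(mul)] | D=∅]
step 11: [S=[-16] | E=∅ | C=[3 :: (λz. z) :: AP :: PRIM2(mul)] | D=∅]
step 12: [S=[3 :: -16] | E=∅ | C=[(λz. z) :: AP :: PRIM2(mul)] | D=∅]
step 13: [S=[clo(λz. z, ∅) :: 3 :: -16] | E=∅ | C=[AP :: PRIM2(mul)] | D=∅]
step 14: [S=∅ | E={z↦3} | C=[z] | D=[([-16], ∅, [PRIM2(mul)])]]
step 15: [S=[3] | E={z↦3} | C=∅ | D=[([-16], ∅, [PRIM2(mul)])]]
step 16: [S=[3 :: -16] | E=∅ | C=[PRIM2(mul)] | D=∅]
step 17: [S=[-48] | E=∅ | C=∅ | D=∅]
→ final value -48

Answer: -48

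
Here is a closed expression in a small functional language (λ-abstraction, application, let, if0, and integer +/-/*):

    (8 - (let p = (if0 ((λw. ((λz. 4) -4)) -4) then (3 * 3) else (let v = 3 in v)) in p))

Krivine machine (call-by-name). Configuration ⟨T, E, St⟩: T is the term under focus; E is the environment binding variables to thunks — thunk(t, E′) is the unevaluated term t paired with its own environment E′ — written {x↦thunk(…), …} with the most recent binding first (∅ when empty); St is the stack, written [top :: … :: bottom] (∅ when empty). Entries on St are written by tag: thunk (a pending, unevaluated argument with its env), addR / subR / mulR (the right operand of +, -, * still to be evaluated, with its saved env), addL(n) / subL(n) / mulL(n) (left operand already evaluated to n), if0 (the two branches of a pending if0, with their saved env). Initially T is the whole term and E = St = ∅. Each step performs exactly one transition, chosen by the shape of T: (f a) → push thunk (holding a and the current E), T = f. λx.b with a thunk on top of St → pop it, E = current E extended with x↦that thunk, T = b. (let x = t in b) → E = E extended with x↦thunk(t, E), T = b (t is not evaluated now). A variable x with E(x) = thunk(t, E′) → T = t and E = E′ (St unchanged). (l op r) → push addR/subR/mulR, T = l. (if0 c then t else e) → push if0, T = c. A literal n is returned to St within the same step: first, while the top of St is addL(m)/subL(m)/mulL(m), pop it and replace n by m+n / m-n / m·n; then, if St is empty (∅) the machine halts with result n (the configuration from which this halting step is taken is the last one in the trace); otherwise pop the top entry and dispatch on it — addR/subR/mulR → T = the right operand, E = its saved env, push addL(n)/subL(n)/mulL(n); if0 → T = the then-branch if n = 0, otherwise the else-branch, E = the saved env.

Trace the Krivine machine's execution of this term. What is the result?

Answer: 5

Machine steps:
0. ⟨T=(8 - (let p = (if0 ((λw. ((λz. 4) -4)) -4) then (3 * 3) else (let v = 3 in v)) in p)); E=∅; St=∅⟩
1. ⟨T=8; E=∅; St=[subR]⟩
2. ⟨T=(let p = (if0 ((λw. ((λz. 4) -4)) -4) then (3 * 3) else (let v = 3 in v)) in p); E=∅; St=[subL(8)]⟩
3. ⟨T=p; E={p↦thunk((if0 ((λw. ((λz. 4) -4)) -4) then (3 * 3) else (let v = 3 in v)), ∅)}; St=[subL(8)]⟩
4. ⟨T=(if0 ((λw. ((λz. 4) -4)) -4) then (3 * 3) else (let v = 3 in v)); E=∅; St=[subL(8)]⟩
5. ⟨T=((λw. ((λz. 4) -4)) -4); E=∅; St=[if0 :: subL(8)]⟩
6. ⟨T=(λw. ((λz. 4) -4)); E=∅; St=[thunk :: if0 :: subL(8)]⟩
7. ⟨T=((λz. 4) -4); E={w↦thunk(-4, ∅)}; St=[if0 :: subL(8)]⟩
8. ⟨T=(λz. 4); E={w↦thunk(-4, ∅)}; St=[thunk :: if0 :: subL(8)]⟩
9. ⟨T=4; E={z↦thunk(-4, {w↦thunk(-4, ∅)}), w↦thunk(-4, ∅)}; St=[if0 :: subL(8)]⟩
10. ⟨T=(let v = 3 in v); E=∅; St=[subL(8)]⟩
11. ⟨T=v; E={v↦thunk(3, ∅)}; St=[subL(8)]⟩
12. ⟨T=3; E=∅; St=[subL(8)]⟩
→ final value 5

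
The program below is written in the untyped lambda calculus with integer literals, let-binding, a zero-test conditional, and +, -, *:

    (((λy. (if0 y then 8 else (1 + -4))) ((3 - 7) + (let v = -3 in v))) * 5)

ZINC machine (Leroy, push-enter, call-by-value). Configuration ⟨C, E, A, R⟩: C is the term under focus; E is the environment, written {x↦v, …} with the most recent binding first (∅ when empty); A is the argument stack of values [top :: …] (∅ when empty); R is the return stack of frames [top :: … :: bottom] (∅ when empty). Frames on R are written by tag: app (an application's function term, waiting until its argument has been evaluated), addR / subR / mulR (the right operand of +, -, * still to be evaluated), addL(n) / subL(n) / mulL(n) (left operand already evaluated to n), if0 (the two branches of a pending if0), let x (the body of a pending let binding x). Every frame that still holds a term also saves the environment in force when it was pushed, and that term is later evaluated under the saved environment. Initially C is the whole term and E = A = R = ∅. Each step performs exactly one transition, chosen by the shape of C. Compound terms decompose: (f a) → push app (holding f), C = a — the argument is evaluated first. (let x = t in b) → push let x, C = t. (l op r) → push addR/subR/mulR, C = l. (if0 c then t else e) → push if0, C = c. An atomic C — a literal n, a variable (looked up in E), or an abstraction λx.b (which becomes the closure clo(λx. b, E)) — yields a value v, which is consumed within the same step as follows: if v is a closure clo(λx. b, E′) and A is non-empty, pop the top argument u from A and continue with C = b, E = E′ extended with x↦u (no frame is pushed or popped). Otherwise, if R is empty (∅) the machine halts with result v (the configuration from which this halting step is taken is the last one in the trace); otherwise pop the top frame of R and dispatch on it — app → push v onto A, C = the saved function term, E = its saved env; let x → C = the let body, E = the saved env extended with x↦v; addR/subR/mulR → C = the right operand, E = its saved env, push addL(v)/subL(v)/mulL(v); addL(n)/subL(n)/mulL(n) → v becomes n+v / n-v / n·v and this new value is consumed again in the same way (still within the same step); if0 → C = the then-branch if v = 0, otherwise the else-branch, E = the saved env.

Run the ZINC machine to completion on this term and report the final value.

t=0: <C=(((λy. (if0 y then 8 else (1 + -4))) ((3 - 7) + (let v = -3 in v))) * 5), E=∅, A=∅, R=∅>
t=1: <C=((λy. (if0 y then 8 else (1 + -4))) ((3 - 7) + (let v = -3 in v))), E=∅, A=∅, R=[mulR]>
t=2: <C=((3 - 7) + (let v = -3 in v)), E=∅, A=∅, R=[app :: mulR]>
t=3: <C=(3 - 7), E=∅, A=∅, R=[addR :: app :: mulR]>
t=4: <C=3, E=∅, A=∅, R=[subR :: addR :: app :: mulR]>
t=5: <C=7, E=∅, A=∅, R=[subL(3) :: addR :: app :: mulR]>
t=6: <C=(let v = -3 in v), E=∅, A=∅, R=[addL(-4) :: app :: mulR]>
t=7: <C=-3, E=∅, A=∅, R=[let v :: addL(-4) :: app :: mulR]>
t=8: <C=v, E={v↦-3}, A=∅, R=[addL(-4) :: app :: mulR]>
t=9: <C=(λy. (if0 y then 8 else (1 + -4))), E=∅, A=[-7], R=[mulR]>
t=10: <C=(if0 y then 8 else (1 + -4)), E={y↦-7}, A=∅, R=[mulR]>
t=11: <C=y, E={y↦-7}, A=∅, R=[if0 :: mulR]>
t=12: <C=(1 + -4), E={y↦-7}, A=∅, R=[mulR]>
t=13: <C=1, E={y↦-7}, A=∅, R=[addR :: mulR]>
t=14: <C=-4, E={y↦-7}, A=∅, R=[addL(1) :: mulR]>
t=15: <C=5, E=∅, A=∅, R=[mulL(-3)]>
→ final value -15

Answer: -15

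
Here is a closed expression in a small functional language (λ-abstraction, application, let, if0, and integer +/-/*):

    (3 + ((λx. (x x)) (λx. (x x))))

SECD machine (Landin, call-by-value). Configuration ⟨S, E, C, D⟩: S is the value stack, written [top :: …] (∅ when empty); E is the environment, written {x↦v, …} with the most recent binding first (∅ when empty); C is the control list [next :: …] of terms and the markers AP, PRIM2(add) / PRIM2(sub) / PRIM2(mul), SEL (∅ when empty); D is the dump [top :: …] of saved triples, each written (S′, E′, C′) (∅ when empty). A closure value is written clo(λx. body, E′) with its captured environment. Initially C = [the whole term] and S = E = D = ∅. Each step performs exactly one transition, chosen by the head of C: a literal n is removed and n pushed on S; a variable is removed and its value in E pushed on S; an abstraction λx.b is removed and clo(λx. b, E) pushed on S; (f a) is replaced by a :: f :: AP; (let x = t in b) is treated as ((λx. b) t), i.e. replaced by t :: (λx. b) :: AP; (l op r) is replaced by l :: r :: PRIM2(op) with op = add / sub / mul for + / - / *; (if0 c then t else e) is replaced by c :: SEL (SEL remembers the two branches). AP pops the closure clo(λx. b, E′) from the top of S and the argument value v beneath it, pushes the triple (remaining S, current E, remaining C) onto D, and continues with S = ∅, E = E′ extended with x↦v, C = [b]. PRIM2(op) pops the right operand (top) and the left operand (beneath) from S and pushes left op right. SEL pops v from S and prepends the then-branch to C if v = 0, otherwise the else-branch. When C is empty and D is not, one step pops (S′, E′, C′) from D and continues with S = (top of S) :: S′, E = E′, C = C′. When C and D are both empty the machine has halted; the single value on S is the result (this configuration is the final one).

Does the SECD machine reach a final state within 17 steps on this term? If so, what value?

[0] [S=∅ | E=∅ | C=[(3 + ((λx. (x x)) (λx. (x x))))] | D=∅]
[1] [S=∅ | E=∅ | C=[3 :: ((λx. (x x)) (λx. (x x))) :: PRIM2(add)] | D=∅]
[2] [S=[3] | E=∅ | C=[((λx. (x x)) (λx. (x x))) :: PRIM2(add)] | D=∅]
[3] [S=[3] | E=∅ | C=[(λx. (x x)) :: (λx. (x x)) :: AP :: PRIM2(add)] | D=∅]
[4] [S=[clo(λx. (x x), ∅) :: 3] | E=∅ | C=[(λx. (x x)) :: AP :: PRIM2(add)] | D=∅]
[5] [S=[clo(λx. (x x), ∅) :: clo(λx. (x x), ∅) :: 3] | E=∅ | C=[AP :: PRIM2(add)] | D=∅]
[6] [S=∅ | E={x↦clo(λx. (x x), ∅)} | C=[(x x)] | D=[([3], ∅, [PRIM2(add)])]]
[7] [S=∅ | E={x↦clo(λx. (x x), ∅)} | C=[x :: x :: AP] | D=[([3], ∅, [PRIM2(add)])]]
[8] [S=[clo(λx. (x x), ∅)] | E={x↦clo(λx. (x x), ∅)} | C=[x :: AP] | D=[([3], ∅, [PRIM2(add)])]]
[9] [S=[clo(λx. (x x), ∅) :: clo(λx. (x x), ∅)] | E={x↦clo(λx. (x x), ∅)} | C=[AP] | D=[([3], ∅, [PRIM2(add)])]]
[10] [S=∅ | E={x↦clo(λx. (x x), ∅)} | C=[(x x)] | D=[(∅, {x↦clo(λx. (x x), ∅)}, ∅) :: ([3], ∅, [PRIM2(add)])]]
[11] [S=∅ | E={x↦clo(λx. (x x), ∅)} | C=[x :: x :: AP] | D=[(∅, {x↦clo(λx. (x x), ∅)}, ∅) :: ([3], ∅, [PRIM2(add)])]]
[12] [S=[clo(λx. (x x), ∅)] | E={x↦clo(λx. (x x), ∅)} | C=[x :: AP] | D=[(∅, {x↦clo(λx. (x x), ∅)}, ∅) :: ([3], ∅, [PRIM2(add)])]]
[13] [S=[clo(λx. (x x), ∅) :: clo(λx. (x x), ∅)] | E={x↦clo(λx. (x x), ∅)} | C=[AP] | D=[(∅, {x↦clo(λx. (x x), ∅)}, ∅) :: ([3], ∅, [PRIM2(add)])]]
[14] [S=∅ | E={x↦clo(λx. (x x), ∅)} | C=[(x x)] | D=[(∅, {x↦clo(λx. (x x), ∅)}, ∅) :: (∅, {x↦clo(λx. (x x), ∅)}, ∅) :: ([3], ∅, [PRIM2(add)])]]
[15] [S=∅ | E={x↦clo(λx. (x x), ∅)} | C=[x :: x :: AP] | D=[(∅, {x↦clo(λx. (x x), ∅)}, ∅) :: (∅, {x↦clo(λx. (x x), ∅)}, ∅) :: ([3], ∅, [PRIM2(add)])]]
[16] [S=[clo(λx. (x x), ∅)] | E={x↦clo(λx. (x x), ∅)} | C=[x :: AP] | D=[(∅, {x↦clo(λx. (x x), ∅)}, ∅) :: (∅, {x↦clo(λx. (x x), ∅)}, ∅) :: ([3], ∅, [PRIM2(add)])]]
[17] [S=[clo(λx. (x x), ∅) :: clo(λx. (x x), ∅)] | E={x↦clo(λx. (x x), ∅)} | C=[AP] | D=[(∅, {x↦clo(λx. (x x), ∅)}, ∅) :: (∅, {x↦clo(λx. (x x), ∅)}, ∅) :: ([3], ∅, [PRIM2(add)])]]
→ 17 transitions taken and the configuration is still not final: no result within 17 steps

Answer: DIVERGES (no final state within 17 steps)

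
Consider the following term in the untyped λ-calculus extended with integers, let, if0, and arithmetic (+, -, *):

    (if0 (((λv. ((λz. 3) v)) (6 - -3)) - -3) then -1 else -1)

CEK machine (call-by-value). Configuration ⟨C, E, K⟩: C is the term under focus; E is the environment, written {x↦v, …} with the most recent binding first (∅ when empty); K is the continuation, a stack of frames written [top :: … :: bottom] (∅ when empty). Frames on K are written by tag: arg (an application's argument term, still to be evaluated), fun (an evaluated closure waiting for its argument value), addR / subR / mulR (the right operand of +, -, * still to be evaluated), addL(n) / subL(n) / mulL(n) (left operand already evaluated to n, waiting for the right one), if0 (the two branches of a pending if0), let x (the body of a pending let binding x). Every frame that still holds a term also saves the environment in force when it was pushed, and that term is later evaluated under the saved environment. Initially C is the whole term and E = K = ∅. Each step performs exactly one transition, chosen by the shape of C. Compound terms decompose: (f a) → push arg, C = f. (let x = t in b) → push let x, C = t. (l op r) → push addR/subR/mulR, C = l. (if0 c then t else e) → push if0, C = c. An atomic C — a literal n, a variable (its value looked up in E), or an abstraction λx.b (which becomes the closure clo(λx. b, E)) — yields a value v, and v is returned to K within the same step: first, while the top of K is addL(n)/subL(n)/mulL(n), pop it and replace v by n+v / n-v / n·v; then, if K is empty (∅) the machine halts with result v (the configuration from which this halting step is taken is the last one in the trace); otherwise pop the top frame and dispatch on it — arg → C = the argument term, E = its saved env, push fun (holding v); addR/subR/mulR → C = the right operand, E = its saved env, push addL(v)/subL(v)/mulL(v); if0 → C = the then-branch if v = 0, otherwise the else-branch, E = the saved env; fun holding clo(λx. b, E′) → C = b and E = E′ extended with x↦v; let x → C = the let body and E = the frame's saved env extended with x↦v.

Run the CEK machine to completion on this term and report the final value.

[0] ⟨C=(if0 (((λv. ((λz. 3) v)) (6 - -3)) - -3) then -1 else -1); E=∅; K=∅⟩
[1] ⟨C=(((λv. ((λz. 3) v)) (6 - -3)) - -3); E=∅; K=[if0]⟩
[2] ⟨C=((λv. ((λz. 3) v)) (6 - -3)); E=∅; K=[subR :: if0]⟩
[3] ⟨C=(λv. ((λz. 3) v)); E=∅; K=[arg :: subR :: if0]⟩
[4] ⟨C=(6 - -3); E=∅; K=[fun :: subR :: if0]⟩
[5] ⟨C=6; E=∅; K=[subR :: fun :: subR :: if0]⟩
[6] ⟨C=-3; E=∅; K=[subL(6) :: fun :: subR :: if0]⟩
[7] ⟨C=((λz. 3) v); E={v↦9}; K=[subR :: if0]⟩
[8] ⟨C=(λz. 3); E={v↦9}; K=[arg :: subR :: if0]⟩
[9] ⟨C=v; E={v↦9}; K=[fun :: subR :: if0]⟩
[10] ⟨C=3; E={z↦9, v↦9}; K=[subR :: if0]⟩
[11] ⟨C=-3; E=∅; K=[subL(3) :: if0]⟩
[12] ⟨C=-1; E=∅; K=∅⟩
→ final value -1

Answer: -1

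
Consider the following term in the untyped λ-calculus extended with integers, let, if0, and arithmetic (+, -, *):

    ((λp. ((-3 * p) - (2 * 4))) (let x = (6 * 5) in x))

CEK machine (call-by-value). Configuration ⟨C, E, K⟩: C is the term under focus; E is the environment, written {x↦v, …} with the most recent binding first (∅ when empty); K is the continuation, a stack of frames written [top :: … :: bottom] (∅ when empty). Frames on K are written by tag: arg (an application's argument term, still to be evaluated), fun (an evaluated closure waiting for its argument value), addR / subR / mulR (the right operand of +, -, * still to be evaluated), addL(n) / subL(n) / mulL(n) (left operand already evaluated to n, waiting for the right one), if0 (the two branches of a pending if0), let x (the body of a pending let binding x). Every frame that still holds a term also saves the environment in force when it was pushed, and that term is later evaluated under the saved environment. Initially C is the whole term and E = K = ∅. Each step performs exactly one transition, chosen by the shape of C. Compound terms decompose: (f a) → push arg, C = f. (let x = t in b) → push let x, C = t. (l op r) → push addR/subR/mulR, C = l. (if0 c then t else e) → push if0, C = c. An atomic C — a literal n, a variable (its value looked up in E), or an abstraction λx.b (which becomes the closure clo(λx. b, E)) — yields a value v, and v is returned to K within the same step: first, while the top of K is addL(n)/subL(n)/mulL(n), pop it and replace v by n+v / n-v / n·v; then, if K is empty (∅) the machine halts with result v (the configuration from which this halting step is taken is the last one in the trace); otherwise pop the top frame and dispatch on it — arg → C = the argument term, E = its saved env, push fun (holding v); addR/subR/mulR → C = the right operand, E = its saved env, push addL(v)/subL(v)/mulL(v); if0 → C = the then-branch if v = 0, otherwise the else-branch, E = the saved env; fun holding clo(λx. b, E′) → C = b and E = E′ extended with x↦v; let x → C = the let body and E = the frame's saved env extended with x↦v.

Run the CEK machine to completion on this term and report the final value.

t=0: [C=((λp. ((-3 * p) - (2 * 4))) (let x = (6 * 5) in x)) | E=∅ | K=∅]
t=1: [C=(λp. ((-3 * p) - (2 * 4))) | E=∅ | K=[arg]]
t=2: [C=(let x = (6 * 5) in x) | E=∅ | K=[fun]]
t=3: [C=(6 * 5) | E=∅ | K=[let x :: fun]]
t=4: [C=6 | E=∅ | K=[mulR :: let x :: fun]]
t=5: [C=5 | E=∅ | K=[mulL(6) :: let x :: fun]]
t=6: [C=x | E={x↦30} | K=[fun]]
t=7: [C=((-3 * p) - (2 * 4)) | E={p↦30} | K=∅]
t=8: [C=(-3 * p) | E={p↦30} | K=[subR]]
t=9: [C=-3 | E={p↦30} | K=[mulR :: subR]]
t=10: [C=p | E={p↦30} | K=[mulL(-3) :: subR]]
t=11: [C=(2 * 4) | E={p↦30} | K=[subL(-90)]]
t=12: [C=2 | E={p↦30} | K=[mulR :: subL(-90)]]
t=13: [C=4 | E={p↦30} | K=[mulL(2) :: subL(-90)]]
→ final value -98

Answer: -98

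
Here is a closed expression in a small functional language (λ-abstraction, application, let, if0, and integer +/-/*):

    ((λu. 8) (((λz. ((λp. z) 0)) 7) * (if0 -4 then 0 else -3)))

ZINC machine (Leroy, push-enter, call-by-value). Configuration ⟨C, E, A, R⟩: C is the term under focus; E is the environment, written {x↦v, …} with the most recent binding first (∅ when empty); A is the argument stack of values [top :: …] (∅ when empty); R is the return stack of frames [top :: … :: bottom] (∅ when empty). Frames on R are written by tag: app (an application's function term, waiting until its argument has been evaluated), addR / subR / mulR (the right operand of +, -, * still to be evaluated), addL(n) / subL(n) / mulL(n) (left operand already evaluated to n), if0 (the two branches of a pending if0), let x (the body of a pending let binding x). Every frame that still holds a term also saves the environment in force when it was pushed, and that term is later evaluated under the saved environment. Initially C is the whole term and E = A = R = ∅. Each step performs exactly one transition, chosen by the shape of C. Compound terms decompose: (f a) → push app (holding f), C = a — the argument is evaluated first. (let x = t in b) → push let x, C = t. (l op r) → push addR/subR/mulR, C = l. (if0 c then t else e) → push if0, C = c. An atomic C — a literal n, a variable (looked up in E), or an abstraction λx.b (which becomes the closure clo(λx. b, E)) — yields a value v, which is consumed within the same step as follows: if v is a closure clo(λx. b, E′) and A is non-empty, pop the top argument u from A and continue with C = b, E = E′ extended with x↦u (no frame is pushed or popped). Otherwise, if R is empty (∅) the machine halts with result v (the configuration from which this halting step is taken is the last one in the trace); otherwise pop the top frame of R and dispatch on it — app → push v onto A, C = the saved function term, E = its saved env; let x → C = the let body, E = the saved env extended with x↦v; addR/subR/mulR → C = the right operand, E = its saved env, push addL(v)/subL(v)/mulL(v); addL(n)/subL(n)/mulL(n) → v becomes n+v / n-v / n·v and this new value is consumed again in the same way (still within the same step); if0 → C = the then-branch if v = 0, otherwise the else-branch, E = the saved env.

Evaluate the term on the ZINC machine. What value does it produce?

Answer: 8

Machine steps:
step 0: ⟨C=((λu. 8) (((λz. ((λp. z) 0)) 7) * (if0 -4 then 0 else -3))); E=∅; A=∅; R=∅⟩
step 1: ⟨C=(((λz. ((λp. z) 0)) 7) * (if0 -4 then 0 else -3)); E=∅; A=∅; R=[app]⟩
step 2: ⟨C=((λz. ((λp. z) 0)) 7); E=∅; A=∅; R=[mulR :: app]⟩
step 3: ⟨C=7; E=∅; A=∅; R=[app :: mulR :: app]⟩
step 4: ⟨C=(λz. ((λp. z) 0)); E=∅; A=[7]; R=[mulR :: app]⟩
step 5: ⟨C=((λp. z) 0); E={z↦7}; A=∅; R=[mulR :: app]⟩
step 6: ⟨C=0; E={z↦7}; A=∅; R=[app :: mulR :: app]⟩
step 7: ⟨C=(λp. z); E={z↦7}; A=[0]; R=[mulR :: app]⟩
step 8: ⟨C=z; E={p↦0, z↦7}; A=∅; R=[mulR :: app]⟩
step 9: ⟨C=(if0 -4 then 0 else -3); E=∅; A=∅; R=[mulL(7) :: app]⟩
step 10: ⟨C=-4; E=∅; A=∅; R=[if0 :: mulL(7) :: app]⟩
step 11: ⟨C=-3; E=∅; A=∅; R=[mulL(7) :: app]⟩
step 12: ⟨C=(λu. 8); E=∅; A=[-21]; R=∅⟩
step 13: ⟨C=8; E={u↦-21}; A=∅; R=∅⟩
→ final value 8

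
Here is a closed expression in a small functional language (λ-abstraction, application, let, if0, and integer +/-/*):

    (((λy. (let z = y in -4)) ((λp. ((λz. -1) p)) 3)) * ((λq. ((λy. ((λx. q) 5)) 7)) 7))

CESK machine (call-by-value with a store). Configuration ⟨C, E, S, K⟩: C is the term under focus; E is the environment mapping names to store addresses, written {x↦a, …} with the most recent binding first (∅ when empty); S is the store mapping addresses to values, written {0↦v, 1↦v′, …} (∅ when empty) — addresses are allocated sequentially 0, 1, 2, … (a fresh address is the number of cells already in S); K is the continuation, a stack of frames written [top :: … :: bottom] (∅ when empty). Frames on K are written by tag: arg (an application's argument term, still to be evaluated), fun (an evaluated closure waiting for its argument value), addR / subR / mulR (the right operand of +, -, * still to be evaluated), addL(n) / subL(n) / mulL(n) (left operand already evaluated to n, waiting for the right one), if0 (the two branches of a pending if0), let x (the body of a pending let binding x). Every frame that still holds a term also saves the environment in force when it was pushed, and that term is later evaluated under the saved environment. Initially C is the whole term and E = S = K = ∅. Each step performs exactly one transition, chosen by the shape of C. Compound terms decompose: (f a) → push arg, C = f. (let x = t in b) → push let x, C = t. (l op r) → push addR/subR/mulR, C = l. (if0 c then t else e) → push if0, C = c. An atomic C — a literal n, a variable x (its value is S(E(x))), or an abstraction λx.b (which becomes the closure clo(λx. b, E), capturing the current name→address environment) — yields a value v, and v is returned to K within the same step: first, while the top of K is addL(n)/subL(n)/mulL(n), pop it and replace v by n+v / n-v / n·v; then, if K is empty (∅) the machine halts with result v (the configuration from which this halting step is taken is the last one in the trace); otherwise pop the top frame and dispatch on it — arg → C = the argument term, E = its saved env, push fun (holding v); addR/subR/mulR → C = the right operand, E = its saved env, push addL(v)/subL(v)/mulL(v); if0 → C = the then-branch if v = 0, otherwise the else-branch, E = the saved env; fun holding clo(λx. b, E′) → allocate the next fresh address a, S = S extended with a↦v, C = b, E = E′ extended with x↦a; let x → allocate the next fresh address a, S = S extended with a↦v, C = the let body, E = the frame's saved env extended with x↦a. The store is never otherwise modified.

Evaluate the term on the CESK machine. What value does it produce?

Answer: -28

Execution trace:
step 0: [C=(((λy. (let z = y in -4)) ((λp. ((λz. -1) p)) 3)) * ((λq. ((λy. ((λx. q) 5)) 7)) 7)) | E=∅ | S=∅ | K=∅]
step 1: [C=((λy. (let z = y in -4)) ((λp. ((λz. -1) p)) 3)) | E=∅ | S=∅ | K=[mulR]]
step 2: [C=(λy. (let z = y in -4)) | E=∅ | S=∅ | K=[arg :: mulR]]
step 3: [C=((λp. ((λz. -1) p)) 3) | E=∅ | S=∅ | K=[fun :: mulR]]
step 4: [C=(λp. ((λz. -1) p)) | E=∅ | S=∅ | K=[arg :: fun :: mulR]]
step 5: [C=3 | E=∅ | S=∅ | K=[fun :: fun :: mulR]]
step 6: [C=((λz. -1) p) | E={p↦0} | S={0↦3} | K=[fun :: mulR]]
step 7: [C=(λz. -1) | E={p↦0} | S={0↦3} | K=[arg :: fun :: mulR]]
step 8: [C=p | E={p↦0} | S={0↦3} | K=[fun :: fun :: mulR]]
step 9: [C=-1 | E={z↦1, p↦0} | S={0↦3, 1↦3} | K=[fun :: mulR]]
step 10: [C=(let z = y in -4) | E={y↦2} | S={0↦3, 1↦3, 2↦-1} | K=[mulR]]
step 11: [C=y | E={y↦2} | S={0↦3, 1↦3, 2↦-1} | K=[let z :: mulR]]
step 12: [C=-4 | E={z↦3, y↦2} | S={0↦3, 1↦3, 2↦-1, 3↦-1} | K=[mulR]]
step 13: [C=((λq. ((λy. ((λx. q) 5)) 7)) 7) | E=∅ | S={0↦3, 1↦3, 2↦-1, 3↦-1} | K=[mulL(-4)]]
step 14: [C=(λq. ((λy. ((λx. q) 5)) 7)) | E=∅ | S={0↦3, 1↦3, 2↦-1, 3↦-1} | K=[arg :: mulL(-4)]]
step 15: [C=7 | E=∅ | S={0↦3, 1↦3, 2↦-1, 3↦-1} | K=[fun :: mulL(-4)]]
step 16: [C=((λy. ((λx. q) 5)) 7) | E={q↦4} | S={0↦3, 1↦3, 2↦-1, 3↦-1, 4↦7} | K=[mulL(-4)]]
step 17: [C=(λy. ((λx. q) 5)) | E={q↦4} | S={0↦3, 1↦3, 2↦-1, 3↦-1, 4↦7} | K=[arg :: mulL(-4)]]
step 18: [C=7 | E={q↦4} | S={0↦3, 1↦3, 2↦-1, 3↦-1, 4↦7} | K=[fun :: mulL(-4)]]
step 19: [C=((λx. q) 5) | E={y↦5, q↦4} | S={0↦3, 1↦3, 2↦-1, 3↦-1, 4↦7, 5↦7} | K=[mulL(-4)]]
step 20: [C=(λx. q) | E={y↦5, q↦4} | S={0↦3, 1↦3, 2↦-1, 3↦-1, 4↦7, 5↦7} | K=[arg :: mulL(-4)]]
step 21: [C=5 | E={y↦5, q↦4} | S={0↦3, 1↦3, 2↦-1, 3↦-1, 4↦7, 5↦7} | K=[fun :: mulL(-4)]]
step 22: [C=q | E={x↦6, y↦5, q↦4} | S={0↦3, 1↦3, 2↦-1, 3↦-1, 4↦7, 5↦7, 6↦5} | K=[mulL(-4)]]
→ final value -28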